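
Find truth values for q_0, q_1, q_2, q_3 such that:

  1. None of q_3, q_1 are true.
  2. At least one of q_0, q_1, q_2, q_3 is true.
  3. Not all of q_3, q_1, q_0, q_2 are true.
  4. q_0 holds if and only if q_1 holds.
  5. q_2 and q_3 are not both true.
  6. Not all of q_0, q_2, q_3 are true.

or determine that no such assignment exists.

q_0 = False, q_1 = False, q_2 = True, q_3 = False

  (1) {q_3, q_1}: 0 true — none ✓
  (2) {q_0, q_1, q_2, q_3}: 1 true — at least one ✓
  (3) {q_3, q_1, q_0, q_2}: 1/4 true — not all ✓
  (4) q_0=F, q_1=F — same ✓
  (5) q_2=T, q_3=F — not both ✓
  (6) {q_0, q_2, q_3}: 1/3 true — not all ✓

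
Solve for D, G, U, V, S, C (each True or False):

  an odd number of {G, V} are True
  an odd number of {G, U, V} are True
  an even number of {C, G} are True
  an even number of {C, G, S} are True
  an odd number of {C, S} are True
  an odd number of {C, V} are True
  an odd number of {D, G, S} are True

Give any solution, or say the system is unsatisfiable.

D=F, G=T, U=F, V=F, S=F, C=T

{G, V}: 1 true → odd ✓
{G, U, V}: 1 true → odd ✓
{C, G}: 2 true → even ✓
{C, G, S}: 2 true → even ✓
{C, S}: 1 true → odd ✓
{C, V}: 1 true → odd ✓
{D, G, S}: 1 true → odd ✓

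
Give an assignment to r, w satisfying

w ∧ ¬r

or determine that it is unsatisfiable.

r = False; w = True

  ¬r = True
Both conjuncts True, so the formula holds.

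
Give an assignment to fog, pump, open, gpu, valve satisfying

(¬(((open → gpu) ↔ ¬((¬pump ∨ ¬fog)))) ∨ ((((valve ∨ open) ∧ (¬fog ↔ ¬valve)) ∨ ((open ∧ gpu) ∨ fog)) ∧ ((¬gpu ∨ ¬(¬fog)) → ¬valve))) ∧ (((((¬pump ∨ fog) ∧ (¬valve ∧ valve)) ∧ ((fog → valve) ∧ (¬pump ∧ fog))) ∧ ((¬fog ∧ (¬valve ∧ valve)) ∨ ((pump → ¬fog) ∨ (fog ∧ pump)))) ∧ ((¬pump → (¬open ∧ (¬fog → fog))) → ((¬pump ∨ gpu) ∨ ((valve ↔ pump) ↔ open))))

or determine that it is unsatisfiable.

Case valve = True: the conjunct ¬valve is False.
Case valve = False: the conjunct valve is False.
Both cases fail — unsatisfiable.

Unsatisfiable — no assignment works.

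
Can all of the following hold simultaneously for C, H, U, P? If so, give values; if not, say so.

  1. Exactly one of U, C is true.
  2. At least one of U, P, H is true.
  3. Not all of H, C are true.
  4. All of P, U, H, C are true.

Unsatisfiable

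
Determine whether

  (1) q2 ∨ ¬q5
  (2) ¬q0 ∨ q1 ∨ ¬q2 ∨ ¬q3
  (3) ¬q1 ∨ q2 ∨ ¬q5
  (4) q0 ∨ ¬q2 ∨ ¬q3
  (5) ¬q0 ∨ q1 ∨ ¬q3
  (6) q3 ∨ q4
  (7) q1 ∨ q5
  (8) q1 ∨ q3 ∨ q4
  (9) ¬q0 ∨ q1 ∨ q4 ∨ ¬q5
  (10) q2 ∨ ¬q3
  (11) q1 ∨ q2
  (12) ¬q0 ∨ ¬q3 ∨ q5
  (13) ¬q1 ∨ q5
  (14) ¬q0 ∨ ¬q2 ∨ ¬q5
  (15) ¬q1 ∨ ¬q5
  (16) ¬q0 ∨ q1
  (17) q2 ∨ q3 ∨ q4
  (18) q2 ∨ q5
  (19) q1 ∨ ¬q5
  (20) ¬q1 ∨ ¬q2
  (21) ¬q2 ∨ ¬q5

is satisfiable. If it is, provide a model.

Case q1 = True:
  (¬q1 ∨ q5) forces q5 = True.
  Clause (¬q1 ∨ ¬q5) is falsified — contradiction.
Case q1 = False:
  (q1 ∨ q5) forces q5 = True.
  Clause (q1 ∨ ¬q5) is falsified — contradiction.
Both cases fail, so the formula is unsatisfiable.

No satisfying assignment exists.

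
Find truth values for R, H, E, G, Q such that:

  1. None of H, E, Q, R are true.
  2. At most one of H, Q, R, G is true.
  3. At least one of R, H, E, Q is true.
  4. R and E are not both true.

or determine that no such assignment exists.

UNSATISFIABLE

Case R = True:
  Constraint (1) is violated (R=T) — contradiction.
Case R = False:
  (1) forces H = False.
  (1) forces E = False.
  (1) forces Q = False.
  Constraint (3) is violated (R=F, H=F, E=F, Q=F) — contradiction.
Both cases fail — unsatisfiable.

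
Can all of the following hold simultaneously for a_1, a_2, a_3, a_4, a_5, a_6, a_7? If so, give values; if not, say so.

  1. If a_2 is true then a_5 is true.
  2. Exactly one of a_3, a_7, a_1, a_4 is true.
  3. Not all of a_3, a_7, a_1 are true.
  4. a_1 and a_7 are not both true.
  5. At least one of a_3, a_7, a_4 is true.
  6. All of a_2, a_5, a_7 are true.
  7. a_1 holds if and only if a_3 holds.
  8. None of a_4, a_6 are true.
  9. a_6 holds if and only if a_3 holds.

a_1=F, a_2=T, a_3=F, a_4=F, a_5=T, a_6=F, a_7=T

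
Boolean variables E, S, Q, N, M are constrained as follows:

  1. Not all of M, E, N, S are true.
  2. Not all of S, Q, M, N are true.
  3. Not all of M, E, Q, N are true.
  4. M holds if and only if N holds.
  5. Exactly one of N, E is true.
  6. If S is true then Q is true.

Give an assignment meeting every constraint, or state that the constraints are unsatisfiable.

E = True; S = False; Q = False; N = False; M = False

  (1) {M, E, N, S}: 1/4 true — not all ✓
  (2) {S, Q, M, N}: 0/4 true — not all ✓
  (3) {M, E, Q, N}: 1/4 true — not all ✓
  (4) M=F, N=F — same ✓
  (5) {N, E}: 1 true — exactly one ✓
  (6) S=F ⇒ Q: vacuous ✓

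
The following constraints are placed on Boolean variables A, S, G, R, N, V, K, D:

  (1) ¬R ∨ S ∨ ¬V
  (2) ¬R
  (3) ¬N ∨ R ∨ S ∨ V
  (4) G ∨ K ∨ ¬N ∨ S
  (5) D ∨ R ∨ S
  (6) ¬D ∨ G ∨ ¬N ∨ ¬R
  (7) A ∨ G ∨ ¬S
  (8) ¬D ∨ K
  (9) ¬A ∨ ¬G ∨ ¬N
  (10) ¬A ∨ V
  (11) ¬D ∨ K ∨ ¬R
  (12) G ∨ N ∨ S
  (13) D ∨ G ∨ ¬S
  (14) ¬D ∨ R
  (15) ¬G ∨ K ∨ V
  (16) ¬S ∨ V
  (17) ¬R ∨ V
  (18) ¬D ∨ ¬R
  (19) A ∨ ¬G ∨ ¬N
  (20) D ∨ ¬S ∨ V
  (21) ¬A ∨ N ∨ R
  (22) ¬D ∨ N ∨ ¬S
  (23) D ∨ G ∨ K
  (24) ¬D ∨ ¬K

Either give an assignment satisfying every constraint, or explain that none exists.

A = False, S = True, G = True, R = False, N = False, V = True, K = False, D = False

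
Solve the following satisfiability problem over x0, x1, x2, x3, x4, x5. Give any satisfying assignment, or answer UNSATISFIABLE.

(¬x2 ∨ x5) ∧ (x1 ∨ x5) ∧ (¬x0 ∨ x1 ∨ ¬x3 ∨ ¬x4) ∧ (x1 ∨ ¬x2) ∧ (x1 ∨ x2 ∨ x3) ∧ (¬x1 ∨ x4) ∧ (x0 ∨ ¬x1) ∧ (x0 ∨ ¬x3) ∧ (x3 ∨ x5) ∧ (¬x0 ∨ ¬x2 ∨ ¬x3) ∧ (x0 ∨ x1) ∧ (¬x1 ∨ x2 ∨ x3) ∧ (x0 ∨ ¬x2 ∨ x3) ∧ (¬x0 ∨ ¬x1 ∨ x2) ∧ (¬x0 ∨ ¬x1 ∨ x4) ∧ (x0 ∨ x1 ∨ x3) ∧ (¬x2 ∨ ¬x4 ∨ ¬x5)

x0 = True, x1 = False, x2 = False, x3 = True, x4 = False, x5 = True

Set x0 = True.
Set x1 = False.
  then (x1 ∨ x5) forces x5 = True.
  then (x1 ∨ ¬x2) forces x2 = False.
  then (x1 ∨ x2 ∨ x3) forces x3 = True.
  then (¬x0 ∨ x1 ∨ ¬x3 ∨ ¬x4) forces x4 = False.
All clauses satisfied.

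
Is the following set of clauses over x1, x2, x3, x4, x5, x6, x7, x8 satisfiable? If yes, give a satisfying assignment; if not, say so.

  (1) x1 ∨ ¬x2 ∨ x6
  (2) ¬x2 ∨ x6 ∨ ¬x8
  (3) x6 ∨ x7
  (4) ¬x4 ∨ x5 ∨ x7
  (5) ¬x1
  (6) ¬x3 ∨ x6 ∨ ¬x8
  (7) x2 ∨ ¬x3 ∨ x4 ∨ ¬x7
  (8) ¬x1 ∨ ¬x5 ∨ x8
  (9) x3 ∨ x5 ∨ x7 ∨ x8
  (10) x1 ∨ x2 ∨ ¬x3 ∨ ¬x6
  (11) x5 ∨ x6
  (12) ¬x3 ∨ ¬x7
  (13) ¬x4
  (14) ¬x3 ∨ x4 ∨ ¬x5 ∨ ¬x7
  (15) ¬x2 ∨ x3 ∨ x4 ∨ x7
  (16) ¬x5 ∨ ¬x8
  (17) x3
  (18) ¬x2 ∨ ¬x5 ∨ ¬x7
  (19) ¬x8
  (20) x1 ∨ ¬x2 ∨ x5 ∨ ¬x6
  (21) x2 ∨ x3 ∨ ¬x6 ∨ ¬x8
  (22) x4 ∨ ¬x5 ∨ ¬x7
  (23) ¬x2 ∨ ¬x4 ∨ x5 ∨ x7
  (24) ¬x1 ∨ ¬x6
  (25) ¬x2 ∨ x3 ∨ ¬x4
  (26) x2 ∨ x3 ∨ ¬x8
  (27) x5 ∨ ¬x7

x1=F; x2=T; x3=T; x4=F; x5=T; x6=T; x7=F; x8=F

Unit clause (¬x1) forces x1 = False.
Unit clause (¬x4) forces x4 = False.
Unit clause (x3) forces x3 = True.
Unit clause (¬x8) forces x8 = False.
In (¬x3 ∨ ¬x7) only ¬x7 is left, so x7 = False.
In (x6 ∨ x7) only x6 is left, so x6 = True.
In (x1 ∨ x2 ∨ ¬x3 ∨ ¬x6) only x2 is left, so x2 = True.
In (x1 ∨ ¬x2 ∨ x5 ∨ ¬x6) only x5 is left, so x5 = True.
All clauses satisfied.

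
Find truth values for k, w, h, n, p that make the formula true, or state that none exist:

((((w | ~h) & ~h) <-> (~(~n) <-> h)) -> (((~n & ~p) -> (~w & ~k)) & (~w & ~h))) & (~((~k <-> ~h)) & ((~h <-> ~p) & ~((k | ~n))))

k=F, w=T, h=T, n=T, p=T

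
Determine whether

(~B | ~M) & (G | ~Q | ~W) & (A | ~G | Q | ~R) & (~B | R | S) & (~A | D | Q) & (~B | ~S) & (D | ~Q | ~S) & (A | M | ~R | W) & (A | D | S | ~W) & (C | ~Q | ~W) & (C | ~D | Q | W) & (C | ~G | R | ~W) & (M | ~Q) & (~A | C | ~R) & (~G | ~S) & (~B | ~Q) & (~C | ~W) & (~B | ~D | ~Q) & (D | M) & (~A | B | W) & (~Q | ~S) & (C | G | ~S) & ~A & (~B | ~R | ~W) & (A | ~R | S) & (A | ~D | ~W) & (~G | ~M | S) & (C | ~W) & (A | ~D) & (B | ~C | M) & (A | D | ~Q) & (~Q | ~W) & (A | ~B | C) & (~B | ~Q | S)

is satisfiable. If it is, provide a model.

D = False; S = False; G = False; B = False; A = False; M = True; W = False; C = False; Q = False; R = False

Unit clause (~A) forces A = False.
In (A | ~D) only ~D is left, so D = False.
In (A | D | ~Q) only ~Q is left, so Q = False.
In (D | M) only M is left, so M = True.
In (~B | ~M) only ~B is left, so B = False.
Set S = False.
  then (A | D | S | ~W) forces W = False.
  then (A | ~R | S) forces R = False.
  then (~G | ~M | S) forces G = False.
Set C = False.
All clauses satisfied.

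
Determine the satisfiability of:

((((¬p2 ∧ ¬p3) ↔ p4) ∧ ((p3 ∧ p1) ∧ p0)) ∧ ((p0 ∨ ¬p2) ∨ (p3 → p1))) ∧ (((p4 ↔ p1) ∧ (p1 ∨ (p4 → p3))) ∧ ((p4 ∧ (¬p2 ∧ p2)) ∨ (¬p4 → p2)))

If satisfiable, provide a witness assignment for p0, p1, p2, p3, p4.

The formula is unsatisfiable.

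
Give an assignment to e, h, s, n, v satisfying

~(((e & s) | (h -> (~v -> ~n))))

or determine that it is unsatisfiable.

e = False, h = True, s = False, n = True, v = False

  ~(((e & s) | (h -> (~v -> ~n)))) = True
    (e & s) | (h -> (~v -> ~n)) = False
      e & s = False
      h -> (~v -> ~n) = False
        ~v -> ~n = False
          ~v = True
          ~n = False
The formula evaluates to True.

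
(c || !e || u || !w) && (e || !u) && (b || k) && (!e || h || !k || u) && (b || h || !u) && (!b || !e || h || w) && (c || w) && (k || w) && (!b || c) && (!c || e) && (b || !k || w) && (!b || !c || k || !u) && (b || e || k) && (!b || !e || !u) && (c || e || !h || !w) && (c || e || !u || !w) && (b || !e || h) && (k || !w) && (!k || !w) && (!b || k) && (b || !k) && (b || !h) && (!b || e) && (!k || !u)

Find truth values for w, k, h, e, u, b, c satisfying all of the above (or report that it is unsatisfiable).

Try w = True:
  (k || !w) forces k = True.
  clause (!k || !w) is falsified — backtrack.
So w = False.
  then (c || w) forces c = True.
  then (k || w) forces k = True.
  then (!c || e) forces e = True.
  then (b || !k || w) forces b = True.
  then (!b || !e || !u) forces u = False.
  then (!e || h || !k || u) forces h = True.
All clauses satisfied.

w=F, k=T, h=T, e=T, u=F, b=T, c=T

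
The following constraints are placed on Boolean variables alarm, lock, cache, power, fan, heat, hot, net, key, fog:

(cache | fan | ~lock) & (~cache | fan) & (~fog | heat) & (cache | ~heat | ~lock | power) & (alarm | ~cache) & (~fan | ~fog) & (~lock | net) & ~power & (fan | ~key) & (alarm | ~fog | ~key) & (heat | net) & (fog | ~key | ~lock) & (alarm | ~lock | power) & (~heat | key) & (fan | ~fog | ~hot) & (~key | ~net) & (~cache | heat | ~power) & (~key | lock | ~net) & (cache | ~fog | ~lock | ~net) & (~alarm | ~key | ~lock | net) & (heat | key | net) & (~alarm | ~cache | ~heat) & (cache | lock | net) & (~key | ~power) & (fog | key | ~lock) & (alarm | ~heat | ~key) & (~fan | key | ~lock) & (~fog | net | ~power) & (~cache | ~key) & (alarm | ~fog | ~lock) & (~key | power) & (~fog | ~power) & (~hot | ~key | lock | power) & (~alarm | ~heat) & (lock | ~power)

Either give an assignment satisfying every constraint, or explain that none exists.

Unit clause (~power) forces power = False.
In (~key | power) only ~key is left, so key = False.
In (~heat | key) only ~heat is left, so heat = False.
In (heat | key | net) only net is left, so net = True.
In (~fog | heat) only ~fog is left, so fog = False.
In (fog | key | ~lock) only ~lock is left, so lock = False.
Set alarm = False.
  then (alarm | ~cache) forces cache = False.
Set fan = False.
Set hot = True.
All clauses satisfied.

alarm=F; lock=F; cache=F; power=F; fan=F; heat=F; hot=T; net=T; key=F; fog=F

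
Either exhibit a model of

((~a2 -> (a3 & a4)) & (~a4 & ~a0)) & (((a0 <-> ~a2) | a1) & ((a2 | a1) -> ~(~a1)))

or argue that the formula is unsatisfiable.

a0 = False, a1 = True, a2 = True, a3 = True, a4 = False

  (~a2 -> (a3 & a4)) & (~a4 & ~a0) = True
    ~a2 -> (a3 & a4) = True
      ~a2 = False
      a3 & a4 = False
    ~a4 & ~a0 = True
      ~a4 = True
      ~a0 = True
  ((a0 <-> ~a2) | a1) & ((a2 | a1) -> ~(~a1)) = True
    (a0 <-> ~a2) | a1 = True
      a0 <-> ~a2 = True
        ~a2 = False
    (a2 | a1) -> ~(~a1) = True
      a2 | a1 = True
      ~(~a1) = True
        ~a1 = False
Both conjuncts True, so the formula holds.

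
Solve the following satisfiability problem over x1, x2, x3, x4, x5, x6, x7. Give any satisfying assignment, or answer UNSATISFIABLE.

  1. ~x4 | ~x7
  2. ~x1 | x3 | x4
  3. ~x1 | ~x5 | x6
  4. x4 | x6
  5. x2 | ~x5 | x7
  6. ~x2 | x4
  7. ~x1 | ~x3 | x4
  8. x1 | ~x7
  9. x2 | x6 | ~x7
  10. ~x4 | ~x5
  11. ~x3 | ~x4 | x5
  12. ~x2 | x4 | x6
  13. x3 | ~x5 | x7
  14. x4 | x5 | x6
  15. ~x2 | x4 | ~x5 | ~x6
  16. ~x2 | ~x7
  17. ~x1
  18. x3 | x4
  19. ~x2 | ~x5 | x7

Unit clause (~x1) forces x1 = False.
In (x1 | ~x7) only ~x7 is left, so x7 = False.
Set x2 = False.
  then (x2 | ~x5 | x7) forces x5 = False.
Set x3 = False.
  then (x3 | x4) forces x4 = True.
Set x6 = False.
All clauses satisfied.

x1=F, x2=F, x3=F, x4=T, x5=F, x6=F, x7=F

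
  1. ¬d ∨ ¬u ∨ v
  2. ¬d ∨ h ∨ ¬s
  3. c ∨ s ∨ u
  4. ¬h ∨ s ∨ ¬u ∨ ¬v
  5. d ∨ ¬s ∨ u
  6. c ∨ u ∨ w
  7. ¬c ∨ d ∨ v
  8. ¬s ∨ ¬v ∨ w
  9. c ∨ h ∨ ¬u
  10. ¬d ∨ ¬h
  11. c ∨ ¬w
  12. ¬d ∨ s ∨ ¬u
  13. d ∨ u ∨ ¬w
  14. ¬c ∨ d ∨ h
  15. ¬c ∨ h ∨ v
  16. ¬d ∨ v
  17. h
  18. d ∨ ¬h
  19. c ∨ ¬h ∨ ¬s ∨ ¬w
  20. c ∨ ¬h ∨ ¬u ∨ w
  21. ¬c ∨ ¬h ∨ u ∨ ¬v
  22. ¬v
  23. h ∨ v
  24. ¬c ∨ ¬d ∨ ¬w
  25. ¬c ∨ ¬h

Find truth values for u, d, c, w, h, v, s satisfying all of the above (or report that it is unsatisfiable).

Unsatisfiable — no assignment works.

Case h = True:
  (¬d ∨ ¬h) forces d = False.
  Clause (d ∨ ¬h) is falsified — contradiction.
Case h = False:
  Clause (h) is falsified — contradiction.
Both cases fail, so the formula is unsatisfiable.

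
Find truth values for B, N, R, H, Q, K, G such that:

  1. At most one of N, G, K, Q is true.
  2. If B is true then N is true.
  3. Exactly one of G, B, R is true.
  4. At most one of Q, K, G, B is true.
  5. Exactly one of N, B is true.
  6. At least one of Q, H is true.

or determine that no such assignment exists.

B = False, N = True, R = True, H = True, Q = False, K = False, G = False

  (1) {N, G, K, Q}: 1 true — at most one ✓
  (2) B=F ⇒ N: vacuous ✓
  (3) {G, B, R}: 1 true — exactly one ✓
  (4) {Q, K, G, B}: 0 true — at most one ✓
  (5) {N, B}: 1 true — exactly one ✓
  (6) {Q, H}: 1 true — at least one ✓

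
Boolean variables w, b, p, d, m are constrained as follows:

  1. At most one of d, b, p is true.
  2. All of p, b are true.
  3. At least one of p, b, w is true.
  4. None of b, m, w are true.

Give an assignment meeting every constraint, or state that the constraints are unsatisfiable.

Case b = True:
  Constraint (4) is violated (b=T) — contradiction.
Case b = False:
  Constraint (2) is violated (b=F) — contradiction.
Both cases fail — unsatisfiable.

No satisfying assignment exists.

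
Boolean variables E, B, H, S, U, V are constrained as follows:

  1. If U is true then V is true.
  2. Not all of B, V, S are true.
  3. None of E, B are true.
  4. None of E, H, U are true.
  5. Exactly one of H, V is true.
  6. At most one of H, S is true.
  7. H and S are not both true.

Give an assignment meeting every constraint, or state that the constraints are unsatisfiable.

E: False, B: False, H: False, S: True, U: False, V: True

  (1) U=F ⇒ V: vacuous ✓
  (2) {B, V, S}: 2/3 true — not all ✓
  (3) {E, B}: 0 true — none ✓
  (4) {E, H, U}: 0 true — none ✓
  (5) {H, V}: 1 true — exactly one ✓
  (6) {H, S}: 1 true — at most one ✓
  (7) H=F, S=T — not both ✓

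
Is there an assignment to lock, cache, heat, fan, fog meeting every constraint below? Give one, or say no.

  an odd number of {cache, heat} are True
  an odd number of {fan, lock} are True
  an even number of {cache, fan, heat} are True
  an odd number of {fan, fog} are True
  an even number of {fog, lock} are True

lock: False, cache: False, heat: True, fan: True, fog: False

{cache, heat}: 1 true → odd ✓
{fan, lock}: 1 true → odd ✓
{cache, fan, heat}: 2 true → even ✓
{fan, fog}: 1 true → odd ✓
{fog, lock}: 0 true → even ✓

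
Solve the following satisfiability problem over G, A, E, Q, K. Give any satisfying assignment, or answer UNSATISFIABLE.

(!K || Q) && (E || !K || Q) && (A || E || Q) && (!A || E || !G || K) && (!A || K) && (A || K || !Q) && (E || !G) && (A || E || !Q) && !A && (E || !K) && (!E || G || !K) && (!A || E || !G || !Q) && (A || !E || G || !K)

G: True, A: False, E: True, Q: True, K: True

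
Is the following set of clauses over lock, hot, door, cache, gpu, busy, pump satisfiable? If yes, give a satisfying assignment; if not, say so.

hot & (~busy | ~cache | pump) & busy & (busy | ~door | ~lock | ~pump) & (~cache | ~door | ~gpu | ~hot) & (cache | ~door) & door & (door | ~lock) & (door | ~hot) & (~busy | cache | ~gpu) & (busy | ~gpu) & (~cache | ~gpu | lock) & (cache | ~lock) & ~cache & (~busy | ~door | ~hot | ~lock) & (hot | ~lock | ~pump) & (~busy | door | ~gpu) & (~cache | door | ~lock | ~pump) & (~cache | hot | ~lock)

Unsatisfiable — no assignment works.

Case hot = True:
  (busy) forces busy = True.
  (door) forces door = True.
  (cache | ~door) forces cache = True.
  Clause (~cache) is falsified — contradiction.
Case hot = False:
  Clause (hot) is falsified — contradiction.
Both cases fail, so the formula is unsatisfiable.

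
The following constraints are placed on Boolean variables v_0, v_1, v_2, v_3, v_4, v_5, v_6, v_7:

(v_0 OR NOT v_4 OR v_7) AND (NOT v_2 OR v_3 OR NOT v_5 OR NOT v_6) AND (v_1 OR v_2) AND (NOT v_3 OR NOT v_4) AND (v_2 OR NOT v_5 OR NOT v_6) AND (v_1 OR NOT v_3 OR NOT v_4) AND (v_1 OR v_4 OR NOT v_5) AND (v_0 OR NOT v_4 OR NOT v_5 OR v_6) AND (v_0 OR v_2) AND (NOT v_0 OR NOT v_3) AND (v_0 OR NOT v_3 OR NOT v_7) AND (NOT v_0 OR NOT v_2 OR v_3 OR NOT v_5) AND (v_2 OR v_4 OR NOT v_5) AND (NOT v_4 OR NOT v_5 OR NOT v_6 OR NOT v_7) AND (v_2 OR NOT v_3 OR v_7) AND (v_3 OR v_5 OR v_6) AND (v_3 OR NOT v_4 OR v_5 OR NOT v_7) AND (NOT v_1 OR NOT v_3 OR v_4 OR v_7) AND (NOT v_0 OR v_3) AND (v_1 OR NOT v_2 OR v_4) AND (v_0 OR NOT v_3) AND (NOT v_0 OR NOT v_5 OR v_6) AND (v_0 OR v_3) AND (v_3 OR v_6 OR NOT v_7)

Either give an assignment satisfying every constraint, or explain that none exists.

Unsatisfiable — no assignment works.

Case v_0 = True:
  (NOT v_0 OR NOT v_3) forces v_3 = False.
  Clause (NOT v_0 OR v_3) is falsified — contradiction.
Case v_0 = False:
  (v_0 OR v_2) forces v_2 = True.
  (v_0 OR NOT v_3) forces v_3 = False.
  Clause (v_0 OR v_3) is falsified — contradiction.
Both cases fail, so the formula is unsatisfiable.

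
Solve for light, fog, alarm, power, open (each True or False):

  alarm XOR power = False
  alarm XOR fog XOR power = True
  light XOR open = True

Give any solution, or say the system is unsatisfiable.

light=T, fog=T, alarm=F, power=F, open=F

alarm XOR power = F XOR F = False ✓
alarm XOR fog XOR power = F XOR T XOR F = True ✓
light XOR open = T XOR F = True ✓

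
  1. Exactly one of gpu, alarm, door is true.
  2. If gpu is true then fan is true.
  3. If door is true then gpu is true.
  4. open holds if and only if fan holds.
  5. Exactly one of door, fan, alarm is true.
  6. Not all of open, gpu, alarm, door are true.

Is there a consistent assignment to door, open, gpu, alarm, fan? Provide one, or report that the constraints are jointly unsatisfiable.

door: False; open: False; gpu: False; alarm: True; fan: False

  (1) {gpu, alarm, door}: 1 true — exactly one ✓
  (2) gpu=F ⇒ fan: vacuous ✓
  (3) door=F ⇒ gpu: vacuous ✓
  (4) open=F, fan=F — same ✓
  (5) {door, fan, alarm}: 1 true — exactly one ✓
  (6) {open, gpu, alarm, door}: 1/4 true — not all ✓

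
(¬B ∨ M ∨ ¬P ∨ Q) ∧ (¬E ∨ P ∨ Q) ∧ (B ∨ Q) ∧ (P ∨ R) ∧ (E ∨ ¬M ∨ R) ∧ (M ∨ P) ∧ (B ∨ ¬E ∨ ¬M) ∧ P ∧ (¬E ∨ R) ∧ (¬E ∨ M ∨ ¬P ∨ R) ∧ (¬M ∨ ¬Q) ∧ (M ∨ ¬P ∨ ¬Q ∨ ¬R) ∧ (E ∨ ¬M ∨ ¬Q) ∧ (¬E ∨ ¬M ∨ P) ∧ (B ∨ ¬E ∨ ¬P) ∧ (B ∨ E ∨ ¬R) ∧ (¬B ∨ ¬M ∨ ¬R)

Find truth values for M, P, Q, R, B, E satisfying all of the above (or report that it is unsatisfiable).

Unit clause (P) forces P = True.
Try M = True:
  (¬M ∨ ¬Q) forces Q = False.
  (B ∨ Q) forces B = True.
  (¬B ∨ ¬M ∨ ¬R) forces R = False.
  (E ∨ ¬M ∨ R) forces E = True.
  clause (¬E ∨ R) is falsified — backtrack.
So M = False.
Set Q = True.
  then (M ∨ ¬P ∨ ¬Q ∨ ¬R) forces R = False.
  then (¬E ∨ R) forces E = False.
Set B = False.
All clauses satisfied.

M = False, P = True, Q = True, R = False, B = False, E = False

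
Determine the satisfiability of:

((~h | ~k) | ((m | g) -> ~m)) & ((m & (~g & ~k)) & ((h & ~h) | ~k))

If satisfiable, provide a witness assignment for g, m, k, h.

g = False, m = True, k = False, h = True

  (~h | ~k) | ((m | g) -> ~m) = True
    ~h | ~k = True
      ~h = False
      ~k = True
    (m | g) -> ~m = False
      m | g = True
      ~m = False
  (m & (~g & ~k)) & ((h & ~h) | ~k) = True
    m & (~g & ~k) = True
      ~g & ~k = True
        ~g = True
        ~k = True
    (h & ~h) | ~k = True
      h & ~h = False
        ~h = False
      ~k = True
Both conjuncts True, so the formula holds.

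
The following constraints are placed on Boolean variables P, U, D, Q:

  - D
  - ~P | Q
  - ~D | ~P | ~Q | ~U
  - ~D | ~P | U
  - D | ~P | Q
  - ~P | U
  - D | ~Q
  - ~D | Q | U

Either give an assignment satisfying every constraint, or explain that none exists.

P = False, U = True, D = True, Q = False

Unit clause (D) forces D = True.
Try P = True:
  (~P | Q) forces Q = True.
  (~D | ~P | ~Q | ~U) forces U = False.
  clause (~D | ~P | U) is falsified — backtrack.
So P = False.
Set U = True.
Set Q = False.
Check each clause:
  (D): D holds.
  (~P | Q): ~P holds.
  (~D | ~P | ~Q | ~U): ~P holds.
  (~D | ~P | U): ~P holds.
  (D | ~P | Q): D holds.
  (~P | U): ~P holds.
  (D | ~Q): D holds.
  (~D | Q | U): U holds.
All clauses satisfied.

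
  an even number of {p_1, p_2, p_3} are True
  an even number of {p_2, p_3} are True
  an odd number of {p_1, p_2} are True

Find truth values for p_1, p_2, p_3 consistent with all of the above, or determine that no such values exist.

p_1 = False, p_2 = True, p_3 = True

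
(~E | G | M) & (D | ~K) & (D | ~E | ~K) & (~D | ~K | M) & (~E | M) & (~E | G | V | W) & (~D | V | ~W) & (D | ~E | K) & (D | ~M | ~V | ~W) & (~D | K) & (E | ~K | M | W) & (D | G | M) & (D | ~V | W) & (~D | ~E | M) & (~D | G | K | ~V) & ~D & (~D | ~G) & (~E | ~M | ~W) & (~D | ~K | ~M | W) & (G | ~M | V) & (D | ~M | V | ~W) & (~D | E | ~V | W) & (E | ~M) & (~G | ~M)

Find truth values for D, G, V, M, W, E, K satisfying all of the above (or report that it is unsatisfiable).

Unit clause (~D) forces D = False.
In (D | ~K) only ~K is left, so K = False.
In (D | ~E | K) only ~E is left, so E = False.
In (E | ~M) only ~M is left, so M = False.
In (D | G | M) only G is left, so G = True.
Set V = False.
Set W = True.
All clauses satisfied.

D = False, G = True, V = False, M = False, W = True, E = False, K = False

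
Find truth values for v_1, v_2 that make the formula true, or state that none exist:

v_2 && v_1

v_1 = True; v_2 = True

Both conjuncts True, so the formula holds.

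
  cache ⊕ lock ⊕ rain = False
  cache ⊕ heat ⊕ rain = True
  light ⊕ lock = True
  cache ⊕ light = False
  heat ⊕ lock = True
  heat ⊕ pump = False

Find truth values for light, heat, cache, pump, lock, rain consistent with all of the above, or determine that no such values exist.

light = True; heat = True; cache = True; pump = True; lock = False; rain = True

cache ⊕ lock ⊕ rain = T ⊕ F ⊕ T = False ✓
cache ⊕ heat ⊕ rain = T ⊕ T ⊕ T = True ✓
light ⊕ lock = T ⊕ F = True ✓
cache ⊕ light = T ⊕ T = False ✓
heat ⊕ lock = T ⊕ F = True ✓
heat ⊕ pump = T ⊕ T = False ✓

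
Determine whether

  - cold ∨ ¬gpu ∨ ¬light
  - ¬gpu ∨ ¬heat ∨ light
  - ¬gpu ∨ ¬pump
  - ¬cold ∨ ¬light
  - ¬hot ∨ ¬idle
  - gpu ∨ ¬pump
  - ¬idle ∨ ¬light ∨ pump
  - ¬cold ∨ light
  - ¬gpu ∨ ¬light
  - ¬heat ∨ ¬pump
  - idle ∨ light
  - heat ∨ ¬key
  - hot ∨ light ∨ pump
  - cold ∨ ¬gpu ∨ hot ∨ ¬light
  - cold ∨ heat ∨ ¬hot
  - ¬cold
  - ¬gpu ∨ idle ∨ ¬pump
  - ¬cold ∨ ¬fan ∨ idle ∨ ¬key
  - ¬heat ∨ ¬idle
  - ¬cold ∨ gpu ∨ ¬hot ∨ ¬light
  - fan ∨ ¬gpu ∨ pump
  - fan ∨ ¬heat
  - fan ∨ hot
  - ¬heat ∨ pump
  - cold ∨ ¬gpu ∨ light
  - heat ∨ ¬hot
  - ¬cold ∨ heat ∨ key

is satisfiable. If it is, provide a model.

idle = False, hot = False, fan = True, gpu = False, cold = False, key = False, light = True, heat = False, pump = False

Unit clause (¬cold) forces cold = False.
Set idle = False.
  then (idle ∨ light) forces light = True.
  then (cold ∨ ¬gpu ∨ ¬light) forces gpu = False.
  then (gpu ∨ ¬pump) forces pump = False.
  then (¬heat ∨ pump) forces heat = False.
  then (heat ∨ ¬hot) forces hot = False.
  then (heat ∨ ¬key) forces key = False.
  then (fan ∨ hot) forces fan = True.
All clauses satisfied.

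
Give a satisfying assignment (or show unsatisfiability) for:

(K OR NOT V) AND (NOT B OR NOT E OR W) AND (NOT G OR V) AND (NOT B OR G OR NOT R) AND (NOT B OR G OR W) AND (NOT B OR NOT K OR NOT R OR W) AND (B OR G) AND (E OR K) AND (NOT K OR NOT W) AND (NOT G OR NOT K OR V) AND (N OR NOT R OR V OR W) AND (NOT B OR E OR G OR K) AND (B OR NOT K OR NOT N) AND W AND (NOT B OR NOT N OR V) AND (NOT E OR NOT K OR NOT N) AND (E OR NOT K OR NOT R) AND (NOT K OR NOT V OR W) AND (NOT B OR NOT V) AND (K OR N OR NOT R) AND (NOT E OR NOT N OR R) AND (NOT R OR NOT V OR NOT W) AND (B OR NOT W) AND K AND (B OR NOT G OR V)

Unsatisfiable — no assignment works.

Case K = True:
  (NOT K OR NOT W) forces W = False.
  Clause (W) is falsified — contradiction.
Case K = False:
  Clause (K) is falsified — contradiction.
Both cases fail, so the formula is unsatisfiable.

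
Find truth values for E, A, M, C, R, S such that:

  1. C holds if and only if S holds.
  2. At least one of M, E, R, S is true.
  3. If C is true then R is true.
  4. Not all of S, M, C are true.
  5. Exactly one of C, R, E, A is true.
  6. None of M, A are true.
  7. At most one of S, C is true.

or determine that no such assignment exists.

E = True, A = False, M = False, C = False, R = False, S = False

  (1) C=F, S=F — same ✓
  (2) {M, E, R, S}: 1 true — at least one ✓
  (3) C=F ⇒ R: vacuous ✓
  (4) {S, M, C}: 0/3 true — not all ✓
  (5) {C, R, E, A}: 1 true — exactly one ✓
  (6) {M, A}: 0 true — none ✓
  (7) {S, C}: 0 true — at most one ✓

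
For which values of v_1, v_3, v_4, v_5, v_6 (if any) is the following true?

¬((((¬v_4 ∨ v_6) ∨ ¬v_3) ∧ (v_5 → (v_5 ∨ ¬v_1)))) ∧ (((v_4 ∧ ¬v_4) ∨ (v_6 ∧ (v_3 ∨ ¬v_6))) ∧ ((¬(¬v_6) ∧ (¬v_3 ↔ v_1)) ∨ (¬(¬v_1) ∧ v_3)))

Case v_6 = True: the formula simplifies to ¬((v_5 → (v_5 ∨ ¬v_1))) ∧ (((v_4 ∧ ¬v_4) ∨ v_3) ∧ ((¬v_3 ↔ v_1) ∨ (¬(¬v_1) ∧ v_3))).
  v_5 = True: the conjunct ¬((v_5 → (v_5 ∨ ¬v_1))) becomes ¬((True → True)) = False.
  v_5 = False: the conjunct ¬((v_5 → (v_5 ∨ ¬v_1))) becomes ¬((False → ¬v_1)) = False.
Case v_6 = False: the formula simplifies to ¬(((¬v_4 ∨ ¬v_3) ∧ (v_5 → (v_5 ∨ ¬v_1)))) ∧ ((v_4 ∧ ¬v_4) ∧ (¬(¬v_1) ∧ v_3)).
  v_4 = True: the conjunct ¬v_4 is False.
  v_4 = False: the conjunct v_4 is False.
Both cases fail — unsatisfiable.

UNSATISFIABLE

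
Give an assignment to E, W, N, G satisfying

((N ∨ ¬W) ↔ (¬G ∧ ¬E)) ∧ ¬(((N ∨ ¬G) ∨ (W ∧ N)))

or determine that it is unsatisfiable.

E: False; W: True; N: False; G: True

  (N ∨ ¬W) ↔ (¬G ∧ ¬E) = True
    N ∨ ¬W = False
      ¬W = False
    ¬G ∧ ¬E = False
      ¬G = False
      ¬E = True
  ¬(((N ∨ ¬G) ∨ (W ∧ N))) = True
    (N ∨ ¬G) ∨ (W ∧ N) = False
      N ∨ ¬G = False
        ¬G = False
      W ∧ N = False
Both conjuncts True, so the formula holds.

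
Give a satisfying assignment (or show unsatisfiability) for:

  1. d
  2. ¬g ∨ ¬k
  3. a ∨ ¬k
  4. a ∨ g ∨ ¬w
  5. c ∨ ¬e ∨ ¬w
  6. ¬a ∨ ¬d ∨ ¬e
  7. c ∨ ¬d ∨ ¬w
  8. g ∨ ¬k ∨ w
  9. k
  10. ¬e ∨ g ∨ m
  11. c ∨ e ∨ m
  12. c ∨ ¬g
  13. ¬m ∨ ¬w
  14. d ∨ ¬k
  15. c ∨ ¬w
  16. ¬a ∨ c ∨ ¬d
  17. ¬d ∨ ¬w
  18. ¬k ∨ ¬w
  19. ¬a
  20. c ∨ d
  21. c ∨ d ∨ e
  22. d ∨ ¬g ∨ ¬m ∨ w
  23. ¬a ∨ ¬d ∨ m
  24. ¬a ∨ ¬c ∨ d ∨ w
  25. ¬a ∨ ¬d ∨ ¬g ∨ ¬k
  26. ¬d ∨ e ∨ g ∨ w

Case a = True:
  Clause (¬a) is falsified — contradiction.
Case a = False:
  (d) forces d = True.
  (a ∨ ¬k) forces k = False.
  Clause (k) is falsified — contradiction.
Both cases fail, so the formula is unsatisfiable.

Unsatisfiable — no assignment works.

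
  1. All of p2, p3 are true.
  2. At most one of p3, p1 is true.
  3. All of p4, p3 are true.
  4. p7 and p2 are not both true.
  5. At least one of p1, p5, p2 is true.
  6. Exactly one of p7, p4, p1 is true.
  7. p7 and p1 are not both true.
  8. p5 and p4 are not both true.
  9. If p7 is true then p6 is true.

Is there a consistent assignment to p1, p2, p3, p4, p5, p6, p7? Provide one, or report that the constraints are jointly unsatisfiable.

p1 = False; p2 = True; p3 = True; p4 = True; p5 = False; p6 = True; p7 = False

  (1) {p2, p3}: all 2 true ✓
  (2) {p3, p1}: 1 true — at most one ✓
  (3) {p4, p3}: all 2 true ✓
  (4) p7=F, p2=T — not both ✓
  (5) {p1, p5, p2}: 1 true — at least one ✓
  (6) {p7, p4, p1}: 1 true — exactly one ✓
  (7) p7=F, p1=F — not both ✓
  (8) p5=F, p4=T — not both ✓
  (9) p7=F ⇒ p6: vacuous ✓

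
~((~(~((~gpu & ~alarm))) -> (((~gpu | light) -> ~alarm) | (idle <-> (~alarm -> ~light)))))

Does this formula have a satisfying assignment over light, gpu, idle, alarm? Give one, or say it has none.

Case alarm = True: the formula becomes ~((False -> (~((~gpu | light)) | idle))) = False.
Case alarm = False: the formula becomes ~((~(~(~gpu)) -> True)) = False.
Both cases fail — unsatisfiable.

No satisfying assignment exists.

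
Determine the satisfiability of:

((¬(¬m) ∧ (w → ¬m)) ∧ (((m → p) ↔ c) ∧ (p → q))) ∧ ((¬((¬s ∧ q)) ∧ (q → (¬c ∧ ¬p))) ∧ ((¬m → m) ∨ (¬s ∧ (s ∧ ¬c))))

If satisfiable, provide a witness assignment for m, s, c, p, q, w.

m: True; s: False; c: False; p: False; q: False; w: False

  (¬(¬m) ∧ (w → ¬m)) ∧ (((m → p) ↔ c) ∧ (p → q)) = True
    ¬(¬m) ∧ (w → ¬m) = True
      ¬(¬m) = True
        ¬m = False
      w → ¬m = True
        ¬m = False
    ((m → p) ↔ c) ∧ (p → q) = True
      (m → p) ↔ c = True
        m → p = False
      p → q = True
  (¬((¬s ∧ q)) ∧ (q → (¬c ∧ ¬p))) ∧ ((¬m → m) ∨ (¬s ∧ (s ∧ ¬c))) = True
    ¬((¬s ∧ q)) ∧ (q → (¬c ∧ ¬p)) = True
      ¬((¬s ∧ q)) = True
        ¬s ∧ q = False
          ¬s = True
      q → (¬c ∧ ¬p) = True
        ¬c ∧ ¬p = True
          ¬c = True
          ¬p = True
    (¬m → m) ∨ (¬s ∧ (s ∧ ¬c)) = True
      ¬m → m = True
        ¬m = False
      ¬s ∧ (s ∧ ¬c) = False
        ¬s = True
        s ∧ ¬c = False
          ¬c = True
Both conjuncts True, so the formula holds.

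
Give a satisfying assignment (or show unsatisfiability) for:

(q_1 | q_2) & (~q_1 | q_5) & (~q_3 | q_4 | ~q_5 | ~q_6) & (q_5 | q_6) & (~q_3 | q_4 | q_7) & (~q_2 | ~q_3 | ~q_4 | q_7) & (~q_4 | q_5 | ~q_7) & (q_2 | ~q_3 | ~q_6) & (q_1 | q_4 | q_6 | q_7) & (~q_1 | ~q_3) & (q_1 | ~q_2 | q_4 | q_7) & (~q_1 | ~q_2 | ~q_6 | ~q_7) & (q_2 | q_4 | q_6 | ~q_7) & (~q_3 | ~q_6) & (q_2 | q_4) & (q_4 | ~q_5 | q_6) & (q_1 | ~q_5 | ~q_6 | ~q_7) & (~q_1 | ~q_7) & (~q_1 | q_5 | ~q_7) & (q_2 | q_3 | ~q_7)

Set q_1 = False.
  then (q_1 | q_2) forces q_2 = True.
Set q_3 = False.
Set q_4 = False.
  then (q_1 | ~q_2 | q_4 | q_7) forces q_7 = True.
Set q_5 = False.
  then (q_5 | q_6) forces q_6 = True.
All clauses satisfied.

q_1 = False, q_2 = True, q_3 = False, q_4 = False, q_5 = False, q_6 = True, q_7 = True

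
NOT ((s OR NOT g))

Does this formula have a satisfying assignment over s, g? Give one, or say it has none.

s = False; g = True

  NOT ((s OR NOT g)) = True
    s OR NOT g = False
      NOT g = False
The formula evaluates to True.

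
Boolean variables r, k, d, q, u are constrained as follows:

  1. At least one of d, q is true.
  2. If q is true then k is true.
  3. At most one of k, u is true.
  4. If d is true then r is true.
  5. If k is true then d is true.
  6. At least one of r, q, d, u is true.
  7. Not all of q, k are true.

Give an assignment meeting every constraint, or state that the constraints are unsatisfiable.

r=T, k=F, d=T, q=F, u=T

  (1) {d, q}: 1 true — at least one ✓
  (2) q=F ⇒ k: vacuous ✓
  (3) {k, u}: 1 true — at most one ✓
  (4) d=T ⇒ r: T ✓
  (5) k=F ⇒ d: vacuous ✓
  (6) {r, q, d, u}: 3 true — at least one ✓
  (7) {q, k}: 0/2 true — not all ✓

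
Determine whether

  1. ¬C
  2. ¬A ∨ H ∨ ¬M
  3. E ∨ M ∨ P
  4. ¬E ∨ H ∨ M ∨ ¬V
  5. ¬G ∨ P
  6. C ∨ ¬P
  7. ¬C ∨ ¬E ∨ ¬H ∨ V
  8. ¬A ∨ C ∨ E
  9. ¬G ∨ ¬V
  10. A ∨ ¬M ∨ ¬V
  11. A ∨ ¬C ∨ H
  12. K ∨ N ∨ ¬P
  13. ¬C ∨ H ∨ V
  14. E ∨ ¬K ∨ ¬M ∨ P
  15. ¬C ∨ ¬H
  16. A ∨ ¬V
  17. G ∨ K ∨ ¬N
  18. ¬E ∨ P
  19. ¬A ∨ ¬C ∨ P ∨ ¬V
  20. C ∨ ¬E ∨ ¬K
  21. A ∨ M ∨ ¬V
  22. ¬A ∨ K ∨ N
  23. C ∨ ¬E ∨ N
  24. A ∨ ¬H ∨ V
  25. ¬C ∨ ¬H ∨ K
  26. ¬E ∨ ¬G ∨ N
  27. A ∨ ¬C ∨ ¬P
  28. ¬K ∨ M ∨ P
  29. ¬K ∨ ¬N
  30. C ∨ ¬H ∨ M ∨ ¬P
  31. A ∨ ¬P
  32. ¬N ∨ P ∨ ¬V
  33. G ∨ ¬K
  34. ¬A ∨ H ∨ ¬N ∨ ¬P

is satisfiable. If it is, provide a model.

M: True; N: False; G: False; E: False; A: False; K: False; V: False; P: False; H: False; C: False

Unit clause (¬C) forces C = False.
In (C ∨ ¬P) only ¬P is left, so P = False.
In (¬E ∨ P) only ¬E is left, so E = False.
In (E ∨ M ∨ P) only M is left, so M = True.
In (¬G ∨ P) only ¬G is left, so G = False.
In (¬A ∨ C ∨ E) only ¬A is left, so A = False.
In (A ∨ ¬M ∨ ¬V) only ¬V is left, so V = False.
In (E ∨ ¬K ∨ ¬M ∨ P) only ¬K is left, so K = False.
In (G ∨ K ∨ ¬N) only ¬N is left, so N = False.
In (A ∨ ¬H ∨ V) only ¬H is left, so H = False.
All clauses satisfied.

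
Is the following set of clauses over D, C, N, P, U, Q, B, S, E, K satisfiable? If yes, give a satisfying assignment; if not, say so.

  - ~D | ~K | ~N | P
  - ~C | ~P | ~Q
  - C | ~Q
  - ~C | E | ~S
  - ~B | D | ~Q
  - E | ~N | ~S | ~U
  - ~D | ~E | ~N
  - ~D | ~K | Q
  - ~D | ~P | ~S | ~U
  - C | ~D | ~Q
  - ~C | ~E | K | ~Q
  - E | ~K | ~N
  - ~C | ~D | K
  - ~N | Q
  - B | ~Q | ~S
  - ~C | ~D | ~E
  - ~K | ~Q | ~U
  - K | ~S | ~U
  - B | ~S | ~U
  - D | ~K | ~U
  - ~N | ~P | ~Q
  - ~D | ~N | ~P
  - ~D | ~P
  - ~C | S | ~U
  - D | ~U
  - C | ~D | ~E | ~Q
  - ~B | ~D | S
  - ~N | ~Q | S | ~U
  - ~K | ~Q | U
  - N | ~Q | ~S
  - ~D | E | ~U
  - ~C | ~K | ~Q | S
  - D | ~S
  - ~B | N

Set D = True.
  then (~D | ~P) forces P = False.
Set C = False.
  then (C | ~Q) forces Q = False.
  then (~D | ~K | Q) forces K = False.
  then (~N | Q) forces N = False.
  then (~B | N) forces B = False.
Set U = False.
Set S = True.
Set E = True.
All clauses satisfied.

D: True, C: False, N: False, P: False, U: False, Q: False, B: False, S: True, E: True, K: False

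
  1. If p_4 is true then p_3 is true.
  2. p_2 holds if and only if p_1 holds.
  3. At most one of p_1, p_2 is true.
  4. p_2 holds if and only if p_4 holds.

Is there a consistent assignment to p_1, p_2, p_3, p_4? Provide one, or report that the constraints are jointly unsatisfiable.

p_1=F, p_2=F, p_3=T, p_4=F

  (1) p_4=F ⇒ p_3: vacuous ✓
  (2) p_2=F, p_1=F — same ✓
  (3) {p_1, p_2}: 0 true — at most one ✓
  (4) p_2=F, p_4=F — same ✓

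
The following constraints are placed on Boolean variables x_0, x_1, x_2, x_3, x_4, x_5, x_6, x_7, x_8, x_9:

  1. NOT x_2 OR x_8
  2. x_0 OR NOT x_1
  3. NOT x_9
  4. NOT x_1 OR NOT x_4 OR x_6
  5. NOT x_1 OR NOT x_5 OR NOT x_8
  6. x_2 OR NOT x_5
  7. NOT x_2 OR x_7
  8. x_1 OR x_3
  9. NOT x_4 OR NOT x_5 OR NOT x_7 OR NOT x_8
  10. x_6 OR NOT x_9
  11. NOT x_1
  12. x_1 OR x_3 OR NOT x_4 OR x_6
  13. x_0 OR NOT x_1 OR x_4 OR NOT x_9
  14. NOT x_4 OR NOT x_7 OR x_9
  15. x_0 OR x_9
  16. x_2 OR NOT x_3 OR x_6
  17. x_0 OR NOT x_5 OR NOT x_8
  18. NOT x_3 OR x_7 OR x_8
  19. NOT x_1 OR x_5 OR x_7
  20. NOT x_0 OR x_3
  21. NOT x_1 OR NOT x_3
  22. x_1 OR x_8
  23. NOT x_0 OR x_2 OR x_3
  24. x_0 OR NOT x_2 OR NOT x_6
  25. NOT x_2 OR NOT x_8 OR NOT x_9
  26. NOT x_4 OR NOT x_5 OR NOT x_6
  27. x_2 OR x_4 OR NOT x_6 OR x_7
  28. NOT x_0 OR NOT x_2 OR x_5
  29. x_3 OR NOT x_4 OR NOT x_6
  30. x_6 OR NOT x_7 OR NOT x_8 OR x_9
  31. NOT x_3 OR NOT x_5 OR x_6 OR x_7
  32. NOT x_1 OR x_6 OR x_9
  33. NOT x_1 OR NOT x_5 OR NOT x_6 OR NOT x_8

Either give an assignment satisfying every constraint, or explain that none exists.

Unit clause (NOT x_9) forces x_9 = False.
Unit clause (NOT x_1) forces x_1 = False.
In (x_0 OR x_9) only x_0 is left, so x_0 = True.
In (NOT x_0 OR x_3) only x_3 is left, so x_3 = True.
In (x_1 OR x_8) only x_8 is left, so x_8 = True.
Set x_2 = True.
  then (NOT x_2 OR x_7) forces x_7 = True.
  then (NOT x_4 OR NOT x_7 OR x_9) forces x_4 = False.
  then (NOT x_0 OR NOT x_2 OR x_5) forces x_5 = True.
  then (x_6 OR NOT x_7 OR NOT x_8 OR x_9) forces x_6 = True.
All clauses satisfied.

x_0=T, x_1=F, x_2=T, x_3=T, x_4=F, x_5=T, x_6=T, x_7=T, x_8=T, x_9=F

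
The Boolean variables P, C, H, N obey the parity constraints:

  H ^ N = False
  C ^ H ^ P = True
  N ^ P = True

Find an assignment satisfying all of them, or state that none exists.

P=T; C=F; H=F; N=F

H ^ N = F ^ F = False ✓
C ^ H ^ P = F ^ F ^ T = True ✓
N ^ P = F ^ T = True ✓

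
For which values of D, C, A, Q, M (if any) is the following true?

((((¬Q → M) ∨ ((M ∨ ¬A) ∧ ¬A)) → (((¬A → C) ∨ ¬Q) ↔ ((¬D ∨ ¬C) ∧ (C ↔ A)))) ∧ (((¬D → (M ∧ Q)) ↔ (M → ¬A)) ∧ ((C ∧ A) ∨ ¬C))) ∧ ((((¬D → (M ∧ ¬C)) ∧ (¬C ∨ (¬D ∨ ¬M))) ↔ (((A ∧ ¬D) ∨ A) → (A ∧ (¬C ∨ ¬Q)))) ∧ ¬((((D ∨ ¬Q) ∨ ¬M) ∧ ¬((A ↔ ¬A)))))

Unsatisfiable

Case A = True: the formula simplifies to (((¬Q → M) → ((¬D ∨ ¬C) ∧ C)) ∧ (((¬D → (M ∧ Q)) ↔ ¬M) ∧ (C ∨ ¬C))) ∧ ((((¬D → (M ∧ ¬C)) ∧ (¬C ∨ (¬D ∨ ¬M))) ↔ (¬C ∨ ¬Q)) ∧ ¬(((D ∨ ¬Q) ∨ ¬M))).
  D = True: the conjunct ¬(((D ∨ ¬Q) ∨ ¬M)) becomes ¬((True ∨ ¬M)) = False.
  D = False: simplifies to (((¬Q → M) → C) ∧ (((M ∧ Q) ↔ ¬M) ∧ (C ∨ ¬C))) ∧ (((M ∧ ¬C) ↔ (¬C ∨ ¬Q)) ∧ ¬((¬Q ∨ ¬M))).
    M = True: simplifies to (C ∧ (¬Q ∧ (C ∨ ¬C))) ∧ ((¬C ↔ (¬C ∨ ¬Q)) ∧ ¬(¬Q)).
      Q = True: the conjunct ¬Q is False.
      Q = False: the conjunct ¬(¬Q) becomes ¬(¬False) = False.
    M = False: the conjunct (M ∧ Q) ↔ ¬M becomes (False ∧ Q) ↔ ¬False = False.
Case A = False: the formula simplifies to (((C ∨ ¬Q) ↔ ((¬D ∨ ¬C) ∧ ¬C)) ∧ ((¬D → (M ∧ Q)) ∧ ¬C)) ∧ (((¬D → (M ∧ ¬C)) ∧ (¬C ∨ (¬D ∨ ¬M))) ∧ ¬(((D ∨ ¬Q) ∨ ¬M))).
  C = True: the conjunct (C ∨ ¬Q) ↔ ((¬D ∨ ¬C) ∧ ¬C) becomes (True ∨ ¬Q) ↔ (¬D ∧ False) = False.
  C = False: simplifies to (¬Q ∧ (¬D → (M ∧ Q))) ∧ ((¬D → M) ∧ ¬(((D ∨ ¬Q) ∨ ¬M))).
    Q = True: the conjunct ¬Q is False.
    Q = False: the conjunct ¬(((D ∨ ¬Q) ∨ ¬M)) becomes ¬((True ∨ ¬M)) = False.
Both cases fail — unsatisfiable.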